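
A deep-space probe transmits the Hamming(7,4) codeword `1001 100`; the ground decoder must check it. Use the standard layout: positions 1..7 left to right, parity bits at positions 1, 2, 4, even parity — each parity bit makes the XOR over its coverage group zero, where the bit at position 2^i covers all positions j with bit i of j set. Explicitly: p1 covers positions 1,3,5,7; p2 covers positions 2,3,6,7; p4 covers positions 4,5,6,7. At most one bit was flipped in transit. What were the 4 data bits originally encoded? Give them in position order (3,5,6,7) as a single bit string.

s1: b1⊕b3⊕b5⊕b7 = 1⊕0⊕1⊕0 = 0
s2: b2⊕b3⊕b6⊕b7 = 0⊕0⊕0⊕0 = 0
s4: b4⊕b5⊕b6⊕b7 = 1⊕1⊕0⊕0 = 0
Syndrome (s4...s1) = 000 → position 0 (no error).
No correction needed.
Data bits at positions 3,5,6,7: 0100

0100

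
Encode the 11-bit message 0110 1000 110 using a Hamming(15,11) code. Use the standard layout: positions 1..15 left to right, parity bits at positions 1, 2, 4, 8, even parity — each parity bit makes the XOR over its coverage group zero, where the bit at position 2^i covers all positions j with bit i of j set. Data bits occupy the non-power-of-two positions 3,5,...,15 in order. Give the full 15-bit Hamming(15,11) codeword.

Place data bits at non-power-of-two positions: b3=0, b5=1, b6=1, b7=0, b9=1, b10=0, b11=0, b12=0, b13=1, b14=1, b15=0.
p1 = XOR of data positions {3,5,7,9,11,13,15} = 0⊕1⊕0⊕1⊕0⊕1⊕0 = 1
p2 = XOR of data positions {3,6,7,10,11,14,15} = 0⊕1⊕0⊕0⊕0⊕1⊕0 = 0
p4 = XOR of data positions {5,6,7,12,13,14,15} = 1⊕1⊕0⊕0⊕1⊕1⊕0 = 0
p8 = XOR of data positions {9,10,11,12,13,14,15} = 1⊕0⊕0⊕0⊕1⊕1⊕0 = 1
Codeword b1..b15 = 100011011000110

100011011000110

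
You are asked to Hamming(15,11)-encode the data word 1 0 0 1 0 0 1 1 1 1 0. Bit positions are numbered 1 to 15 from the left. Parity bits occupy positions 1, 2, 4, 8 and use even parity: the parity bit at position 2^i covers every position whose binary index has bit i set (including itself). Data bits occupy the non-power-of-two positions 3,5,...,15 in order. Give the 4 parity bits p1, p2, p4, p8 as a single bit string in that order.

Place data bits at non-power-of-two positions: b3=1, b5=0, b6=0, b7=1, b9=0, b10=0, b11=1, b12=1, b13=1, b14=1, b15=0.
p1 = XOR of data positions {3,5,7,9,11,13,15} = 1⊕0⊕1⊕0⊕1⊕1⊕0 = 0
p2 = XOR of data positions {3,6,7,10,11,14,15} = 1⊕0⊕1⊕0⊕1⊕1⊕0 = 0
p4 = XOR of data positions {5,6,7,12,13,14,15} = 0⊕0⊕1⊕1⊕1⊕1⊕0 = 0
p8 = XOR of data positions {9,10,11,12,13,14,15} = 0⊕0⊕1⊕1⊕1⊕1⊕0 = 0
Parity bits p1,p2,p4,p8 = 0000

0000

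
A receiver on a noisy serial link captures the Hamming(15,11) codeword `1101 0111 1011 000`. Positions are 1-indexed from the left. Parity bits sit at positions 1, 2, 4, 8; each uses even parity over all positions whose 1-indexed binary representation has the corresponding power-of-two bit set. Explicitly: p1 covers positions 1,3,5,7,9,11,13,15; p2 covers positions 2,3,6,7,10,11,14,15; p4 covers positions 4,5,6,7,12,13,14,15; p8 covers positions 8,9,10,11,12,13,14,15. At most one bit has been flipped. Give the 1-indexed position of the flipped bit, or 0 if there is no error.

s1: b1⊕b3⊕b5⊕b7⊕b9⊕b11⊕b13⊕b15 = 1⊕0⊕0⊕1⊕1⊕1⊕0⊕0 = 0
s2: b2⊕b3⊕b6⊕b7⊕b10⊕b11⊕b14⊕b15 = 1⊕0⊕1⊕1⊕0⊕1⊕0⊕0 = 0
s4: b4⊕b5⊕b6⊕b7⊕b12⊕b13⊕b14⊕b15 = 1⊕0⊕1⊕1⊕1⊕0⊕0⊕0 = 0
s8: b8⊕b9⊕b10⊕b11⊕b12⊕b13⊕b14⊕b15 = 1⊕1⊕0⊕1⊕1⊕0⊕0⊕0 = 0
Syndrome (s8...s1) = 0000 → position 0 (no error).

0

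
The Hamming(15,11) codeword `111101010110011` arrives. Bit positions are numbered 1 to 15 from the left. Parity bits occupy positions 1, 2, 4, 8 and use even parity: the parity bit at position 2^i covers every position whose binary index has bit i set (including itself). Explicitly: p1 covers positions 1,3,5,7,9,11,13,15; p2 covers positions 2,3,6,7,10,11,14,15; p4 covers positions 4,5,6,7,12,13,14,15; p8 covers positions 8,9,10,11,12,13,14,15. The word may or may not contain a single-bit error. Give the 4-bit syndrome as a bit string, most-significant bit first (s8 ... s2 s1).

s1: b1⊕b3⊕b5⊕b7⊕b9⊕b11⊕b13⊕b15 = 1⊕1⊕0⊕0⊕0⊕1⊕0⊕1 = 0
s2: b2⊕b3⊕b6⊕b7⊕b10⊕b11⊕b14⊕b15 = 1⊕1⊕1⊕0⊕1⊕1⊕1⊕1 = 1
s4: b4⊕b5⊕b6⊕b7⊕b12⊕b13⊕b14⊕b15 = 1⊕0⊕1⊕0⊕0⊕0⊕1⊕1 = 0
s8: b8⊕b9⊕b10⊕b11⊕b12⊕b13⊕b14⊕b15 = 1⊕0⊕1⊕1⊕0⊕0⊕1⊕1 = 1
Syndrome (s8...s1) = 1010 → position 10.

1010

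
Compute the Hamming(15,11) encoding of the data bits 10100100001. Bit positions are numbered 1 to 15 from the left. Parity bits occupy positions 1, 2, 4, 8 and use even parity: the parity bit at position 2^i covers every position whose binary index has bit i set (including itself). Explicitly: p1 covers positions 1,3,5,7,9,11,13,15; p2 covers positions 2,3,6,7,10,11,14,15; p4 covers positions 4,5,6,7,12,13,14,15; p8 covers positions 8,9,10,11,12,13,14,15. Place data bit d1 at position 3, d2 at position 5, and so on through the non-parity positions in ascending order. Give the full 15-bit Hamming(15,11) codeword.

001001000100001

Place data bits at non-power-of-two positions: b3=1, b5=0, b6=1, b7=0, b9=0, b10=1, b11=0, b12=0, b13=0, b14=0, b15=1.
p1 = XOR of data positions {3,5,7,9,11,13,15} = 1⊕0⊕0⊕0⊕0⊕0⊕1 = 0
p2 = XOR of data positions {3,6,7,10,11,14,15} = 1⊕1⊕0⊕1⊕0⊕0⊕1 = 0
p4 = XOR of data positions {5,6,7,12,13,14,15} = 0⊕1⊕0⊕0⊕0⊕0⊕1 = 0
p8 = XOR of data positions {9,10,11,12,13,14,15} = 0⊕1⊕0⊕0⊕0⊕0⊕1 = 0
Codeword b1..b15 = 001001000100001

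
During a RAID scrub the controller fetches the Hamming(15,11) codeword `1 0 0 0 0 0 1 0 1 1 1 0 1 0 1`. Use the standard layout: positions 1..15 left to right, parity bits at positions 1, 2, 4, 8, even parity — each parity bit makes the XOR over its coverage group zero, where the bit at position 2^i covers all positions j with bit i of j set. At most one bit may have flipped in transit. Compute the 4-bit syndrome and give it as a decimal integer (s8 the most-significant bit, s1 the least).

12

s1: b1⊕b3⊕b5⊕b7⊕b9⊕b11⊕b13⊕b15 = 1⊕0⊕0⊕1⊕1⊕1⊕1⊕1 = 0
s2: b2⊕b3⊕b6⊕b7⊕b10⊕b11⊕b14⊕b15 = 0⊕0⊕0⊕1⊕1⊕1⊕0⊕1 = 0
s4: b4⊕b5⊕b6⊕b7⊕b12⊕b13⊕b14⊕b15 = 0⊕0⊕0⊕1⊕0⊕1⊕0⊕1 = 1
s8: b8⊕b9⊕b10⊕b11⊕b12⊕b13⊕b14⊕b15 = 0⊕1⊕1⊕1⊕0⊕1⊕0⊕1 = 1
Syndrome (s8...s1) = 1100 → position 12.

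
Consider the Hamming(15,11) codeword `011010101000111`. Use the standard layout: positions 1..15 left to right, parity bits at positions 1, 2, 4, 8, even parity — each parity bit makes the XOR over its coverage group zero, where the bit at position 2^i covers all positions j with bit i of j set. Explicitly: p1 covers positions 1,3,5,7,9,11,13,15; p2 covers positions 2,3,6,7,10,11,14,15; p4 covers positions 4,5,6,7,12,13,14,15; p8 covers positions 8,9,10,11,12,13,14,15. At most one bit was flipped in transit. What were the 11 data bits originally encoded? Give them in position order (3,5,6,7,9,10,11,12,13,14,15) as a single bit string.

s1: b1⊕b3⊕b5⊕b7⊕b9⊕b11⊕b13⊕b15 = 0⊕1⊕1⊕1⊕1⊕0⊕1⊕1 = 0
s2: b2⊕b3⊕b6⊕b7⊕b10⊕b11⊕b14⊕b15 = 1⊕1⊕0⊕1⊕0⊕0⊕1⊕1 = 1
s4: b4⊕b5⊕b6⊕b7⊕b12⊕b13⊕b14⊕b15 = 0⊕1⊕0⊕1⊕0⊕1⊕1⊕1 = 1
s8: b8⊕b9⊕b10⊕b11⊕b12⊕b13⊕b14⊕b15 = 0⊕1⊕0⊕0⊕0⊕1⊕1⊕1 = 0
Syndrome (s8...s1) = 0110 → position 6.
Flip bit 6: corrected codeword = 011011101000111
Data bits at positions 3,5,6,7,9,10,11,12,13,14,15: 11111000111

11111000111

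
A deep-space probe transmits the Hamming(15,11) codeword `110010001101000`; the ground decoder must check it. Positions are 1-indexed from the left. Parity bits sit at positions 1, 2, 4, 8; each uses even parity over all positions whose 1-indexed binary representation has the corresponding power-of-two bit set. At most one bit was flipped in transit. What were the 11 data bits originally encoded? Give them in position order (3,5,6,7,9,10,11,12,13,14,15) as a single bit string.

01000101000

s1: b1⊕b3⊕b5⊕b7⊕b9⊕b11⊕b13⊕b15 = 1⊕0⊕1⊕0⊕1⊕0⊕0⊕0 = 1
s2: b2⊕b3⊕b6⊕b7⊕b10⊕b11⊕b14⊕b15 = 1⊕0⊕0⊕0⊕1⊕0⊕0⊕0 = 0
s4: b4⊕b5⊕b6⊕b7⊕b12⊕b13⊕b14⊕b15 = 0⊕1⊕0⊕0⊕1⊕0⊕0⊕0 = 0
s8: b8⊕b9⊕b10⊕b11⊕b12⊕b13⊕b14⊕b15 = 0⊕1⊕1⊕0⊕1⊕0⊕0⊕0 = 1
Syndrome (s8...s1) = 1001 → position 9.
Flip bit 9: corrected codeword = 110010000101000
Data bits at positions 3,5,6,7,9,10,11,12,13,14,15: 01000101000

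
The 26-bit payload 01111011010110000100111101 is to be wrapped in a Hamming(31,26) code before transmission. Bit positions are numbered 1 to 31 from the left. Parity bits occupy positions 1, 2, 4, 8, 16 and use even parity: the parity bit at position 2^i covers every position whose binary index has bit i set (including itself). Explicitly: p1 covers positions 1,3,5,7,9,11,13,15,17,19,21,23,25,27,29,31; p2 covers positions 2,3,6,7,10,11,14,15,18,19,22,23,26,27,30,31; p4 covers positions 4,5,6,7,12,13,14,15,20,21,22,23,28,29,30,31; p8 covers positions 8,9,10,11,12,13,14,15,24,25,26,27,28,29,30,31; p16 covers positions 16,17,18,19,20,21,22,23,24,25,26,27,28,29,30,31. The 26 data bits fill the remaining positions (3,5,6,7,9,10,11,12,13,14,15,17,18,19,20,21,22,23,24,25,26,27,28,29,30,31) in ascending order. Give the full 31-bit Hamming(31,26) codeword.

Place data bits at non-power-of-two positions: b3=0, b5=1, b6=1, b7=1, b9=1, b10=0, b11=1, b12=1, b13=0, b14=1, b15=0, b17=1, b18=1, b19=0, b20=0, b21=0, b22=0, b23=1, b24=0, b25=0, b26=1, b27=1, b28=1, b29=1, b30=0, b31=1.
p1 = XOR of data positions {3,5,7,9,11,13,15,17,19,21,23,25,27,29,31} = 0⊕1⊕1⊕1⊕1⊕0⊕0⊕1⊕0⊕0⊕1⊕0⊕1⊕1⊕1 = 1
p2 = XOR of data positions {3,6,7,10,11,14,15,18,19,22,23,26,27,30,31} = 0⊕1⊕1⊕0⊕1⊕1⊕0⊕1⊕0⊕0⊕1⊕1⊕1⊕0⊕1 = 1
p4 = XOR of data positions {5,6,7,12,13,14,15,20,21,22,23,28,29,30,31} = 1⊕1⊕1⊕1⊕0⊕1⊕0⊕0⊕0⊕0⊕1⊕1⊕1⊕0⊕1 = 1
p8 = XOR of data positions {9,10,11,12,13,14,15,24,25,26,27,28,29,30,31} = 1⊕0⊕1⊕1⊕0⊕1⊕0⊕0⊕0⊕1⊕1⊕1⊕1⊕0⊕1 = 1
p16 = XOR of data positions {17,18,19,20,21,22,23,24,25,26,27,28,29,30,31} = 1⊕1⊕0⊕0⊕0⊕0⊕1⊕0⊕0⊕1⊕1⊕1⊕1⊕0⊕1 = 0
Codeword b1..b31 = 1101111110110100110000100111101

1101111110110100110000100111101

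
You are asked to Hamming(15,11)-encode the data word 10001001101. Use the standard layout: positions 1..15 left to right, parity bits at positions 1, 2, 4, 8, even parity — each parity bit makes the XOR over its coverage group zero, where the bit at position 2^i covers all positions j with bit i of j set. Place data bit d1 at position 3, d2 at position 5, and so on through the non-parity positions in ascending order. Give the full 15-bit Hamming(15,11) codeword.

001100001001101

Place data bits at non-power-of-two positions: b3=1, b5=0, b6=0, b7=0, b9=1, b10=0, b11=0, b12=1, b13=1, b14=0, b15=1.
p1 = XOR of data positions {3,5,7,9,11,13,15} = 1⊕0⊕0⊕1⊕0⊕1⊕1 = 0
p2 = XOR of data positions {3,6,7,10,11,14,15} = 1⊕0⊕0⊕0⊕0⊕0⊕1 = 0
p4 = XOR of data positions {5,6,7,12,13,14,15} = 0⊕0⊕0⊕1⊕1⊕0⊕1 = 1
p8 = XOR of data positions {9,10,11,12,13,14,15} = 1⊕0⊕0⊕1⊕1⊕0⊕1 = 0
Codeword b1..b15 = 001100001001101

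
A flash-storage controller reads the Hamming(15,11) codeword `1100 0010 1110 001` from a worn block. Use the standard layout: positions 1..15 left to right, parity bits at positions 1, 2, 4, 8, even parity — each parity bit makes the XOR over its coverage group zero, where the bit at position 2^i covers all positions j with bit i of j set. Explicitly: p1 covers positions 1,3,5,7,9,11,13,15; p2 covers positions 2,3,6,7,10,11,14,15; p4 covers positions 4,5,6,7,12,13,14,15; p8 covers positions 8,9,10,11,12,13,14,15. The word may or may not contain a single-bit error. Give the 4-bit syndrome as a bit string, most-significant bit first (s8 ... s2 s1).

s1: b1⊕b3⊕b5⊕b7⊕b9⊕b11⊕b13⊕b15 = 1⊕0⊕0⊕1⊕1⊕1⊕0⊕1 = 1
s2: b2⊕b3⊕b6⊕b7⊕b10⊕b11⊕b14⊕b15 = 1⊕0⊕0⊕1⊕1⊕1⊕0⊕1 = 1
s4: b4⊕b5⊕b6⊕b7⊕b12⊕b13⊕b14⊕b15 = 0⊕0⊕0⊕1⊕0⊕0⊕0⊕1 = 0
s8: b8⊕b9⊕b10⊕b11⊕b12⊕b13⊕b14⊕b15 = 0⊕1⊕1⊕1⊕0⊕0⊕0⊕1 = 0
Syndrome (s8...s1) = 0011 → position 3.

0011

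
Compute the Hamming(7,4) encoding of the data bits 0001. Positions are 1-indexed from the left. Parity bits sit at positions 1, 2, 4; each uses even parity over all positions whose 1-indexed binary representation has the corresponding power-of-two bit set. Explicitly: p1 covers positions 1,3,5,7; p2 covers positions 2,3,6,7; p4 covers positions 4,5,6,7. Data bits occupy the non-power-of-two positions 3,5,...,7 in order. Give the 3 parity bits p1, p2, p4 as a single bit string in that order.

111

Place data bits at non-power-of-two positions: b3=0, b5=0, b6=0, b7=1.
p1 = XOR of data positions {3,5,7} = 0⊕0⊕1 = 1
p2 = XOR of data positions {3,6,7} = 0⊕0⊕1 = 1
p4 = XOR of data positions {5,6,7} = 0⊕0⊕1 = 1
Parity bits p1,p2,p4 = 111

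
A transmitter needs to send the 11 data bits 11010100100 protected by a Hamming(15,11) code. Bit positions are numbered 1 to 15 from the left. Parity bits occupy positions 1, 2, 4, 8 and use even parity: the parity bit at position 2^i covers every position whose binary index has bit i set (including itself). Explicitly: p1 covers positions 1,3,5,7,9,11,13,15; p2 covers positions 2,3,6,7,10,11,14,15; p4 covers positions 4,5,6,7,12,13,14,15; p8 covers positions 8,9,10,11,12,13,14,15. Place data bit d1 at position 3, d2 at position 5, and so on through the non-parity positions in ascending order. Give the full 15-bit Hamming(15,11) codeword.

Place data bits at non-power-of-two positions: b3=1, b5=1, b6=0, b7=1, b9=0, b10=1, b11=0, b12=0, b13=1, b14=0, b15=0.
p1 = XOR of data positions {3,5,7,9,11,13,15} = 1⊕1⊕1⊕0⊕0⊕1⊕0 = 0
p2 = XOR of data positions {3,6,7,10,11,14,15} = 1⊕0⊕1⊕1⊕0⊕0⊕0 = 1
p4 = XOR of data positions {5,6,7,12,13,14,15} = 1⊕0⊕1⊕0⊕1⊕0⊕0 = 1
p8 = XOR of data positions {9,10,11,12,13,14,15} = 0⊕1⊕0⊕0⊕1⊕0⊕0 = 0
Codeword b1..b15 = 011110100100100

011110100100100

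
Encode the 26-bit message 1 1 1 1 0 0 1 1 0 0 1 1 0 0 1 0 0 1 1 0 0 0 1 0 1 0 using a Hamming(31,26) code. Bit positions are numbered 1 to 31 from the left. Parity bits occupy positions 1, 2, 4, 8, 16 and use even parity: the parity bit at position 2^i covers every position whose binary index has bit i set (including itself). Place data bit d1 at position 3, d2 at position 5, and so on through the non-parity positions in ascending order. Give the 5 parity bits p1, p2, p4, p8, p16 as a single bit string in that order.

Place data bits at non-power-of-two positions: b3=1, b5=1, b6=1, b7=1, b9=0, b10=0, b11=1, b12=1, b13=0, b14=0, b15=1, b17=1, b18=0, b19=0, b20=1, b21=0, b22=0, b23=1, b24=1, b25=0, b26=0, b27=0, b28=1, b29=0, b30=1, b31=0.
p1 = XOR of data positions {3,5,7,9,11,13,15,17,19,21,23,25,27,29,31} = 1⊕1⊕1⊕0⊕1⊕0⊕1⊕1⊕0⊕0⊕1⊕0⊕0⊕0⊕0 = 1
p2 = XOR of data positions {3,6,7,10,11,14,15,18,19,22,23,26,27,30,31} = 1⊕1⊕1⊕0⊕1⊕0⊕1⊕0⊕0⊕0⊕1⊕0⊕0⊕1⊕0 = 1
p4 = XOR of data positions {5,6,7,12,13,14,15,20,21,22,23,28,29,30,31} = 1⊕1⊕1⊕1⊕0⊕0⊕1⊕1⊕0⊕0⊕1⊕1⊕0⊕1⊕0 = 1
p8 = XOR of data positions {9,10,11,12,13,14,15,24,25,26,27,28,29,30,31} = 0⊕0⊕1⊕1⊕0⊕0⊕1⊕1⊕0⊕0⊕0⊕1⊕0⊕1⊕0 = 0
p16 = XOR of data positions {17,18,19,20,21,22,23,24,25,26,27,28,29,30,31} = 1⊕0⊕0⊕1⊕0⊕0⊕1⊕1⊕0⊕0⊕0⊕1⊕0⊕1⊕0 = 0
Parity bits p1,p2,p4,p8,p16 = 11100

11100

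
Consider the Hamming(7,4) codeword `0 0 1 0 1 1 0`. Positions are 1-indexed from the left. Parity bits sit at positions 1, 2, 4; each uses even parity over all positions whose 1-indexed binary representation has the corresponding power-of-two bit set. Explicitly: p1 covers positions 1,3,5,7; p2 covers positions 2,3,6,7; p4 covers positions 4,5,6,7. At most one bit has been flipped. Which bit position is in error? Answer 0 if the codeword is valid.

s1: b1⊕b3⊕b5⊕b7 = 0⊕1⊕1⊕0 = 0
s2: b2⊕b3⊕b6⊕b7 = 0⊕1⊕1⊕0 = 0
s4: b4⊕b5⊕b6⊕b7 = 0⊕1⊕1⊕0 = 0
Syndrome (s4...s1) = 000 → position 0 (no error).

0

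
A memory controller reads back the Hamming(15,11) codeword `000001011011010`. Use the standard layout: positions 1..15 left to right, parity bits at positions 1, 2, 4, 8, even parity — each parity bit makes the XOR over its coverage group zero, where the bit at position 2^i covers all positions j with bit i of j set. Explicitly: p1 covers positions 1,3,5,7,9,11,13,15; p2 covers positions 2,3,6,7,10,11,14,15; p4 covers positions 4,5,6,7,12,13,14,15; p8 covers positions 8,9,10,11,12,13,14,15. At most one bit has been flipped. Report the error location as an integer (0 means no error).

s1: b1⊕b3⊕b5⊕b7⊕b9⊕b11⊕b13⊕b15 = 0⊕0⊕0⊕0⊕1⊕1⊕0⊕0 = 0
s2: b2⊕b3⊕b6⊕b7⊕b10⊕b11⊕b14⊕b15 = 0⊕0⊕1⊕0⊕0⊕1⊕1⊕0 = 1
s4: b4⊕b5⊕b6⊕b7⊕b12⊕b13⊕b14⊕b15 = 0⊕0⊕1⊕0⊕1⊕0⊕1⊕0 = 1
s8: b8⊕b9⊕b10⊕b11⊕b12⊕b13⊕b14⊕b15 = 1⊕1⊕0⊕1⊕1⊕0⊕1⊕0 = 1
Syndrome (s8...s1) = 1110 → position 14.

14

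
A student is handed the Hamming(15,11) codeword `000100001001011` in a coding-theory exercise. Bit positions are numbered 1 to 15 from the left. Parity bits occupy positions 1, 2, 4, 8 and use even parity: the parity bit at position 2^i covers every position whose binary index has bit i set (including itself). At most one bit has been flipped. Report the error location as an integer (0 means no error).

s1: b1⊕b3⊕b5⊕b7⊕b9⊕b11⊕b13⊕b15 = 0⊕0⊕0⊕0⊕1⊕0⊕0⊕1 = 0
s2: b2⊕b3⊕b6⊕b7⊕b10⊕b11⊕b14⊕b15 = 0⊕0⊕0⊕0⊕0⊕0⊕1⊕1 = 0
s4: b4⊕b5⊕b6⊕b7⊕b12⊕b13⊕b14⊕b15 = 1⊕0⊕0⊕0⊕1⊕0⊕1⊕1 = 0
s8: b8⊕b9⊕b10⊕b11⊕b12⊕b13⊕b14⊕b15 = 0⊕1⊕0⊕0⊕1⊕0⊕1⊕1 = 0
Syndrome (s8...s1) = 0000 → position 0 (no error).

0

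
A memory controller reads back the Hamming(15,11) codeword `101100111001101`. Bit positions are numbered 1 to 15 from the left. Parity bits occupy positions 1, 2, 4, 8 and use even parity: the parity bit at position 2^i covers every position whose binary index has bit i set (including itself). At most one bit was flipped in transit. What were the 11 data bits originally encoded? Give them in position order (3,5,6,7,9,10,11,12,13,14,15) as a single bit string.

10011001111

s1: b1⊕b3⊕b5⊕b7⊕b9⊕b11⊕b13⊕b15 = 1⊕1⊕0⊕1⊕1⊕0⊕1⊕1 = 0
s2: b2⊕b3⊕b6⊕b7⊕b10⊕b11⊕b14⊕b15 = 0⊕1⊕0⊕1⊕0⊕0⊕0⊕1 = 1
s4: b4⊕b5⊕b6⊕b7⊕b12⊕b13⊕b14⊕b15 = 1⊕0⊕0⊕1⊕1⊕1⊕0⊕1 = 1
s8: b8⊕b9⊕b10⊕b11⊕b12⊕b13⊕b14⊕b15 = 1⊕1⊕0⊕0⊕1⊕1⊕0⊕1 = 1
Syndrome (s8...s1) = 1110 → position 14.
Flip bit 14: corrected codeword = 101100111001111
Data bits at positions 3,5,6,7,9,10,11,12,13,14,15: 10011001111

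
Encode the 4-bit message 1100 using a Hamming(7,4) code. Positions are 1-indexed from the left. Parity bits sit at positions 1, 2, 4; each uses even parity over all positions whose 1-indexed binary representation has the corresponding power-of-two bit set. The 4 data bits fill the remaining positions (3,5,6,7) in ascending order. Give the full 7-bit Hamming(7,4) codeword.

0111100

Place data bits at non-power-of-two positions: b3=1, b5=1, b6=0, b7=0.
p1 = XOR of data positions {3,5,7} = 1⊕1⊕0 = 0
p2 = XOR of data positions {3,6,7} = 1⊕0⊕0 = 1
p4 = XOR of data positions {5,6,7} = 1⊕0⊕0 = 1
Codeword b1..b7 = 0111100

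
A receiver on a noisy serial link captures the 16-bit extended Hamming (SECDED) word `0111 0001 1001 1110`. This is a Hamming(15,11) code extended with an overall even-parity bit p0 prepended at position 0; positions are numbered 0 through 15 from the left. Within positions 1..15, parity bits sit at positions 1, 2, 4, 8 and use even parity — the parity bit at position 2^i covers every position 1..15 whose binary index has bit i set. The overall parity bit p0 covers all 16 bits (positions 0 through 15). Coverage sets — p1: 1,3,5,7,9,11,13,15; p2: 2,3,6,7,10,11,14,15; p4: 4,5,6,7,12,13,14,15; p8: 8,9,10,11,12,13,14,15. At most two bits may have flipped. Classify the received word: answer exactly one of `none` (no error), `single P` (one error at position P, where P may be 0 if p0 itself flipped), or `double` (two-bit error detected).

s1: b1⊕b3⊕b5⊕b7⊕b9⊕b11⊕b13⊕b15 = 1⊕1⊕0⊕1⊕0⊕1⊕1⊕0 = 1
s2: b2⊕b3⊕b6⊕b7⊕b10⊕b11⊕b14⊕b15 = 1⊕1⊕0⊕1⊕0⊕1⊕1⊕0 = 1
s4: b4⊕b5⊕b6⊕b7⊕b12⊕b13⊕b14⊕b15 = 0⊕0⊕0⊕1⊕1⊕1⊕1⊕0 = 0
s8: b8⊕b9⊕b10⊕b11⊕b12⊕b13⊕b14⊕b15 = 1⊕0⊕0⊕1⊕1⊕1⊕1⊕0 = 1
Syndrome (s8...s1) = 1011 → position 11.
Overall parity (XOR of all 16 bits, including p0): 0⊕1⊕1⊕1⊕0⊕0⊕0⊕1⊕1⊕0⊕0⊕1⊕1⊕1⊕1⊕0 = 1
Overall=1, syndrome position=11 → single-bit error at position 11.

single 11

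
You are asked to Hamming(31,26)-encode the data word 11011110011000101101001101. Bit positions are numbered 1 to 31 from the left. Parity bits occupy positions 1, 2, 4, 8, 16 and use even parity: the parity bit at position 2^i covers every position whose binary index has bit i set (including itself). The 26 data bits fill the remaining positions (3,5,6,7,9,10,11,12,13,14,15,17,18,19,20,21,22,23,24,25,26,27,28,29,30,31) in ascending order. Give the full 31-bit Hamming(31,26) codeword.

0110101111100111000101101001101

Place data bits at non-power-of-two positions: b3=1, b5=1, b6=0, b7=1, b9=1, b10=1, b11=1, b12=0, b13=0, b14=1, b15=1, b17=0, b18=0, b19=0, b20=1, b21=0, b22=1, b23=1, b24=0, b25=1, b26=0, b27=0, b28=1, b29=1, b30=0, b31=1.
p1 = XOR of data positions {3,5,7,9,11,13,15,17,19,21,23,25,27,29,31} = 1⊕1⊕1⊕1⊕1⊕0⊕1⊕0⊕0⊕0⊕1⊕1⊕0⊕1⊕1 = 0
p2 = XOR of data positions {3,6,7,10,11,14,15,18,19,22,23,26,27,30,31} = 1⊕0⊕1⊕1⊕1⊕1⊕1⊕0⊕0⊕1⊕1⊕0⊕0⊕0⊕1 = 1
p4 = XOR of data positions {5,6,7,12,13,14,15,20,21,22,23,28,29,30,31} = 1⊕0⊕1⊕0⊕0⊕1⊕1⊕1⊕0⊕1⊕1⊕1⊕1⊕0⊕1 = 0
p8 = XOR of data positions {9,10,11,12,13,14,15,24,25,26,27,28,29,30,31} = 1⊕1⊕1⊕0⊕0⊕1⊕1⊕0⊕1⊕0⊕0⊕1⊕1⊕0⊕1 = 1
p16 = XOR of data positions {17,18,19,20,21,22,23,24,25,26,27,28,29,30,31} = 0⊕0⊕0⊕1⊕0⊕1⊕1⊕0⊕1⊕0⊕0⊕1⊕1⊕0⊕1 = 1
Codeword b1..b31 = 0110101111100111000101101001101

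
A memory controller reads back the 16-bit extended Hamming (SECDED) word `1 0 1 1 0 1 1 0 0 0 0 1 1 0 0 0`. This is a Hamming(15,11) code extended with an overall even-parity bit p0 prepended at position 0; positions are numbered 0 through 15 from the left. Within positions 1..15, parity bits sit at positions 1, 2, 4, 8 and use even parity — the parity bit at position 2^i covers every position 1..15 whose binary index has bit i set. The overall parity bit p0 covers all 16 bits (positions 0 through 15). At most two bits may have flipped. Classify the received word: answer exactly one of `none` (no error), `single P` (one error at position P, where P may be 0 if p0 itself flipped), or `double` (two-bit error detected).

single 5

s1: b1⊕b3⊕b5⊕b7⊕b9⊕b11⊕b13⊕b15 = 0⊕1⊕1⊕0⊕0⊕1⊕0⊕0 = 1
s2: b2⊕b3⊕b6⊕b7⊕b10⊕b11⊕b14⊕b15 = 1⊕1⊕1⊕0⊕0⊕1⊕0⊕0 = 0
s4: b4⊕b5⊕b6⊕b7⊕b12⊕b13⊕b14⊕b15 = 0⊕1⊕1⊕0⊕1⊕0⊕0⊕0 = 1
s8: b8⊕b9⊕b10⊕b11⊕b12⊕b13⊕b14⊕b15 = 0⊕0⊕0⊕1⊕1⊕0⊕0⊕0 = 0
Syndrome (s8...s1) = 0101 → position 5.
Overall parity (XOR of all 16 bits, including p0): 1⊕0⊕1⊕1⊕0⊕1⊕1⊕0⊕0⊕0⊕0⊕1⊕1⊕0⊕0⊕0 = 1
Overall=1, syndrome position=5 → single-bit error at position 5.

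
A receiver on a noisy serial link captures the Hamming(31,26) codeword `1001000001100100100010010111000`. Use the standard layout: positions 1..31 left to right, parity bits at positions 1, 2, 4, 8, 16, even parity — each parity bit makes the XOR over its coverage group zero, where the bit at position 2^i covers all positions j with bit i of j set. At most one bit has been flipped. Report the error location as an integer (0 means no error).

11

s1: b1⊕b3⊕b5⊕b7⊕b9⊕b11⊕b13⊕b15⊕b17⊕b19⊕b21⊕b23⊕b25⊕b27⊕b29⊕b31 = 1⊕0⊕0⊕0⊕0⊕1⊕0⊕0⊕1⊕0⊕1⊕0⊕0⊕1⊕0⊕0 = 1
s2: b2⊕b3⊕b6⊕b7⊕b10⊕b11⊕b14⊕b15⊕b18⊕b19⊕b22⊕b23⊕b26⊕b27⊕b30⊕b31 = 0⊕0⊕0⊕0⊕1⊕1⊕1⊕0⊕0⊕0⊕0⊕0⊕1⊕1⊕0⊕0 = 1
s4: b4⊕b5⊕b6⊕b7⊕b12⊕b13⊕b14⊕b15⊕b20⊕b21⊕b22⊕b23⊕b28⊕b29⊕b30⊕b31 = 1⊕0⊕0⊕0⊕0⊕0⊕1⊕0⊕0⊕1⊕0⊕0⊕1⊕0⊕0⊕0 = 0
s8: b8⊕b9⊕b10⊕b11⊕b12⊕b13⊕b14⊕b15⊕b24⊕b25⊕b26⊕b27⊕b28⊕b29⊕b30⊕b31 = 0⊕0⊕1⊕1⊕0⊕0⊕1⊕0⊕1⊕0⊕1⊕1⊕1⊕0⊕0⊕0 = 1
s16: b16⊕b17⊕b18⊕b19⊕b20⊕b21⊕b22⊕b23⊕b24⊕b25⊕b26⊕b27⊕b28⊕b29⊕b30⊕b31 = 0⊕1⊕0⊕0⊕0⊕1⊕0⊕0⊕1⊕0⊕1⊕1⊕1⊕0⊕0⊕0 = 0
Syndrome (s16...s1) = 01011 → position 11.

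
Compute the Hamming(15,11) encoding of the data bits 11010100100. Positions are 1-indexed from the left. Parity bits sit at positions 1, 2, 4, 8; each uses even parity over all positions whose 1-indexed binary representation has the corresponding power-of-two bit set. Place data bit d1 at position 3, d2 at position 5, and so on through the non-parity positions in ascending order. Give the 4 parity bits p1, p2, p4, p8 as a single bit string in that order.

Place data bits at non-power-of-two positions: b3=1, b5=1, b6=0, b7=1, b9=0, b10=1, b11=0, b12=0, b13=1, b14=0, b15=0.
p1 = XOR of data positions {3,5,7,9,11,13,15} = 1⊕1⊕1⊕0⊕0⊕1⊕0 = 0
p2 = XOR of data positions {3,6,7,10,11,14,15} = 1⊕0⊕1⊕1⊕0⊕0⊕0 = 1
p4 = XOR of data positions {5,6,7,12,13,14,15} = 1⊕0⊕1⊕0⊕1⊕0⊕0 = 1
p8 = XOR of data positions {9,10,11,12,13,14,15} = 0⊕1⊕0⊕0⊕1⊕0⊕0 = 0
Parity bits p1,p2,p4,p8 = 0110

0110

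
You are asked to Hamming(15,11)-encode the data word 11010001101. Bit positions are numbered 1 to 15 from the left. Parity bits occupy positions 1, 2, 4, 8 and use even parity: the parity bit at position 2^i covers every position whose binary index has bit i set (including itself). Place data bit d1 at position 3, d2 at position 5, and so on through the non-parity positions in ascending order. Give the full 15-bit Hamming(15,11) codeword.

111110110001101

Place data bits at non-power-of-two positions: b3=1, b5=1, b6=0, b7=1, b9=0, b10=0, b11=0, b12=1, b13=1, b14=0, b15=1.
p1 = XOR of data positions {3,5,7,9,11,13,15} = 1⊕1⊕1⊕0⊕0⊕1⊕1 = 1
p2 = XOR of data positions {3,6,7,10,11,14,15} = 1⊕0⊕1⊕0⊕0⊕0⊕1 = 1
p4 = XOR of data positions {5,6,7,12,13,14,15} = 1⊕0⊕1⊕1⊕1⊕0⊕1 = 1
p8 = XOR of data positions {9,10,11,12,13,14,15} = 0⊕0⊕0⊕1⊕1⊕0⊕1 = 1
Codeword b1..b15 = 111110110001101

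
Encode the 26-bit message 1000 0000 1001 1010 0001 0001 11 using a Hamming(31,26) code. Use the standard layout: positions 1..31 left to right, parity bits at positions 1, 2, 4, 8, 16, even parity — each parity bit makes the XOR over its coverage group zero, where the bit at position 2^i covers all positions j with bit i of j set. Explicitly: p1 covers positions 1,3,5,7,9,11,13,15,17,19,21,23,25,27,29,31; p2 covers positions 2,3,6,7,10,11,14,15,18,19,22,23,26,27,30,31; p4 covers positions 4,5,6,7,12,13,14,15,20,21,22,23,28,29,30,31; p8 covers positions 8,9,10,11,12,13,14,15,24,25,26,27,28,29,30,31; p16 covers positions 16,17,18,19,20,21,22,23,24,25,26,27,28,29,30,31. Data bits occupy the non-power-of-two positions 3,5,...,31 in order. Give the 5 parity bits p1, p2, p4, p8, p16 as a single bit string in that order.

Place data bits at non-power-of-two positions: b3=1, b5=0, b6=0, b7=0, b9=0, b10=0, b11=0, b12=0, b13=1, b14=0, b15=0, b17=1, b18=1, b19=0, b20=1, b21=0, b22=0, b23=0, b24=0, b25=1, b26=0, b27=0, b28=0, b29=1, b30=1, b31=1.
p1 = XOR of data positions {3,5,7,9,11,13,15,17,19,21,23,25,27,29,31} = 1⊕0⊕0⊕0⊕0⊕1⊕0⊕1⊕0⊕0⊕0⊕1⊕0⊕1⊕1 = 0
p2 = XOR of data positions {3,6,7,10,11,14,15,18,19,22,23,26,27,30,31} = 1⊕0⊕0⊕0⊕0⊕0⊕0⊕1⊕0⊕0⊕0⊕0⊕0⊕1⊕1 = 0
p4 = XOR of data positions {5,6,7,12,13,14,15,20,21,22,23,28,29,30,31} = 0⊕0⊕0⊕0⊕1⊕0⊕0⊕1⊕0⊕0⊕0⊕0⊕1⊕1⊕1 = 1
p8 = XOR of data positions {9,10,11,12,13,14,15,24,25,26,27,28,29,30,31} = 0⊕0⊕0⊕0⊕1⊕0⊕0⊕0⊕1⊕0⊕0⊕0⊕1⊕1⊕1 = 1
p16 = XOR of data positions {17,18,19,20,21,22,23,24,25,26,27,28,29,30,31} = 1⊕1⊕0⊕1⊕0⊕0⊕0⊕0⊕1⊕0⊕0⊕0⊕1⊕1⊕1 = 1
Parity bits p1,p2,p4,p8,p16 = 00111

00111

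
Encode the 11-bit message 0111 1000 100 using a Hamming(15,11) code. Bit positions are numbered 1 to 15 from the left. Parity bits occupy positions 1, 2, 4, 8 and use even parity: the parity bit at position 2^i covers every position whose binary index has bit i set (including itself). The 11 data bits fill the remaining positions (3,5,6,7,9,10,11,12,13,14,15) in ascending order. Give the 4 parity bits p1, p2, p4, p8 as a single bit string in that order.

Place data bits at non-power-of-two positions: b3=0, b5=1, b6=1, b7=1, b9=1, b10=0, b11=0, b12=0, b13=1, b14=0, b15=0.
p1 = XOR of data positions {3,5,7,9,11,13,15} = 0⊕1⊕1⊕1⊕0⊕1⊕0 = 0
p2 = XOR of data positions {3,6,7,10,11,14,15} = 0⊕1⊕1⊕0⊕0⊕0⊕0 = 0
p4 = XOR of data positions {5,6,7,12,13,14,15} = 1⊕1⊕1⊕0⊕1⊕0⊕0 = 0
p8 = XOR of data positions {9,10,11,12,13,14,15} = 1⊕0⊕0⊕0⊕1⊕0⊕0 = 0
Parity bits p1,p2,p4,p8 = 0000

0000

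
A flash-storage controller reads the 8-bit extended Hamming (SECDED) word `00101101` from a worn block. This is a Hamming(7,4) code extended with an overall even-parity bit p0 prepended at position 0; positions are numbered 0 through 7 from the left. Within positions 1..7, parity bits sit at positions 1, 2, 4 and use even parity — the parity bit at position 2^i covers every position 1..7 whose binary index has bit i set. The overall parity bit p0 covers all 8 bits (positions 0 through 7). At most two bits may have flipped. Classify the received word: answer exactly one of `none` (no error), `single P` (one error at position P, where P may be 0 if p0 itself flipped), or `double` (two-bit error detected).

s1: b1⊕b3⊕b5⊕b7 = 0⊕0⊕1⊕1 = 0
s2: b2⊕b3⊕b6⊕b7 = 1⊕0⊕0⊕1 = 0
s4: b4⊕b5⊕b6⊕b7 = 1⊕1⊕0⊕1 = 1
Syndrome (s4...s1) = 100 → position 4.
Overall parity (XOR of all 8 bits, including p0): 0⊕0⊕1⊕0⊕1⊕1⊕0⊕1 = 0
Overall=0, syndrome position=4 → double-bit error detected (uncorrectable).

double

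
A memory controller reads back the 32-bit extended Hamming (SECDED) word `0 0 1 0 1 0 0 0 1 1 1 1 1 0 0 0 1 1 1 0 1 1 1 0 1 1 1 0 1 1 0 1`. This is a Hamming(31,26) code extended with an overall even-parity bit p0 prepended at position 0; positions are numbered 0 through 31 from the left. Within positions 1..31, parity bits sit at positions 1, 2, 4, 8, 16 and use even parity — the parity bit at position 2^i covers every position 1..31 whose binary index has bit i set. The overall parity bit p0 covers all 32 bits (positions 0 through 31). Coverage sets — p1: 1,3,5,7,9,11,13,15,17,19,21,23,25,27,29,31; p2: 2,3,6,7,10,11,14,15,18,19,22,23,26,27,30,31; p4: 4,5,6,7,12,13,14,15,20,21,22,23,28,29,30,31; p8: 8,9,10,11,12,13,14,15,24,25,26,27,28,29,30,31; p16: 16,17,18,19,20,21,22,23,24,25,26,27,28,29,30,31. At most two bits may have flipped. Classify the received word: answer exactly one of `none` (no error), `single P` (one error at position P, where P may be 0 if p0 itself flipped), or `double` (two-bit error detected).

s1: b1⊕b3⊕b5⊕b7⊕b9⊕b11⊕b13⊕b15⊕b17⊕b19⊕b21⊕b23⊕b25⊕b27⊕b29⊕b31 = 0⊕0⊕0⊕0⊕1⊕1⊕0⊕0⊕1⊕0⊕1⊕0⊕1⊕0⊕1⊕1 = 1
s2: b2⊕b3⊕b6⊕b7⊕b10⊕b11⊕b14⊕b15⊕b18⊕b19⊕b22⊕b23⊕b26⊕b27⊕b30⊕b31 = 1⊕0⊕0⊕0⊕1⊕1⊕0⊕0⊕1⊕0⊕1⊕0⊕1⊕0⊕0⊕1 = 1
s4: b4⊕b5⊕b6⊕b7⊕b12⊕b13⊕b14⊕b15⊕b20⊕b21⊕b22⊕b23⊕b28⊕b29⊕b30⊕b31 = 1⊕0⊕0⊕0⊕1⊕0⊕0⊕0⊕1⊕1⊕1⊕0⊕1⊕1⊕0⊕1 = 0
s8: b8⊕b9⊕b10⊕b11⊕b12⊕b13⊕b14⊕b15⊕b24⊕b25⊕b26⊕b27⊕b28⊕b29⊕b30⊕b31 = 1⊕1⊕1⊕1⊕1⊕0⊕0⊕0⊕1⊕1⊕1⊕0⊕1⊕1⊕0⊕1 = 1
s16: b16⊕b17⊕b18⊕b19⊕b20⊕b21⊕b22⊕b23⊕b24⊕b25⊕b26⊕b27⊕b28⊕b29⊕b30⊕b31 = 1⊕1⊕1⊕0⊕1⊕1⊕1⊕0⊕1⊕1⊕1⊕0⊕1⊕1⊕0⊕1 = 0
Syndrome (s16...s1) = 01011 → position 11.
Overall parity (XOR of all 32 bits, including p0): 0⊕0⊕1⊕0⊕1⊕0⊕0⊕0⊕1⊕1⊕1⊕1⊕1⊕0⊕0⊕0⊕1⊕1⊕1⊕0⊕1⊕1⊕1⊕0⊕1⊕1⊕1⊕0⊕1⊕1⊕0⊕1 = 1
Overall=1, syndrome position=11 → single-bit error at position 11.

single 11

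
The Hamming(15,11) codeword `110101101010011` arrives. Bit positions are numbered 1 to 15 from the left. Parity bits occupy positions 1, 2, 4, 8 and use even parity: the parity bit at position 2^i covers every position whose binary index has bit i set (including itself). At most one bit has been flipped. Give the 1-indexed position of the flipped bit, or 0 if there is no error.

5

s1: b1⊕b3⊕b5⊕b7⊕b9⊕b11⊕b13⊕b15 = 1⊕0⊕0⊕1⊕1⊕1⊕0⊕1 = 1
s2: b2⊕b3⊕b6⊕b7⊕b10⊕b11⊕b14⊕b15 = 1⊕0⊕1⊕1⊕0⊕1⊕1⊕1 = 0
s4: b4⊕b5⊕b6⊕b7⊕b12⊕b13⊕b14⊕b15 = 1⊕0⊕1⊕1⊕0⊕0⊕1⊕1 = 1
s8: b8⊕b9⊕b10⊕b11⊕b12⊕b13⊕b14⊕b15 = 0⊕1⊕0⊕1⊕0⊕0⊕1⊕1 = 0
Syndrome (s8...s1) = 0101 → position 5.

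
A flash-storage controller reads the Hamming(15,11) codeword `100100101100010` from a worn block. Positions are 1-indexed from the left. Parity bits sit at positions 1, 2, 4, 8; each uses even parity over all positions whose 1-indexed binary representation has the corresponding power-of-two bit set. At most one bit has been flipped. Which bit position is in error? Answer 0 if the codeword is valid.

15

s1: b1⊕b3⊕b5⊕b7⊕b9⊕b11⊕b13⊕b15 = 1⊕0⊕0⊕1⊕1⊕0⊕0⊕0 = 1
s2: b2⊕b3⊕b6⊕b7⊕b10⊕b11⊕b14⊕b15 = 0⊕0⊕0⊕1⊕1⊕0⊕1⊕0 = 1
s4: b4⊕b5⊕b6⊕b7⊕b12⊕b13⊕b14⊕b15 = 1⊕0⊕0⊕1⊕0⊕0⊕1⊕0 = 1
s8: b8⊕b9⊕b10⊕b11⊕b12⊕b13⊕b14⊕b15 = 0⊕1⊕1⊕0⊕0⊕0⊕1⊕0 = 1
Syndrome (s8...s1) = 1111 → position 15.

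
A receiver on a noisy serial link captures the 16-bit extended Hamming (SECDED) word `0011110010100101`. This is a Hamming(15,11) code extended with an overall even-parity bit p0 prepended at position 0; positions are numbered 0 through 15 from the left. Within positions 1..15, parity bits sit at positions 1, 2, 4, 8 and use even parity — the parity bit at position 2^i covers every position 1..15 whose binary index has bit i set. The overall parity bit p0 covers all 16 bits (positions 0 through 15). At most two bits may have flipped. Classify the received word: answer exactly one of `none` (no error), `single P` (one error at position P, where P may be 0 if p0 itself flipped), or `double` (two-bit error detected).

s1: b1⊕b3⊕b5⊕b7⊕b9⊕b11⊕b13⊕b15 = 0⊕1⊕1⊕0⊕0⊕0⊕1⊕1 = 0
s2: b2⊕b3⊕b6⊕b7⊕b10⊕b11⊕b14⊕b15 = 1⊕1⊕0⊕0⊕1⊕0⊕0⊕1 = 0
s4: b4⊕b5⊕b6⊕b7⊕b12⊕b13⊕b14⊕b15 = 1⊕1⊕0⊕0⊕0⊕1⊕0⊕1 = 0
s8: b8⊕b9⊕b10⊕b11⊕b12⊕b13⊕b14⊕b15 = 1⊕0⊕1⊕0⊕0⊕1⊕0⊕1 = 0
Syndrome (s8...s1) = 0000 → position 0 (no error).
Overall parity (XOR of all 16 bits, including p0): 0⊕0⊕1⊕1⊕1⊕1⊕0⊕0⊕1⊕0⊕1⊕0⊕0⊕1⊕0⊕1 = 0
Overall=0, syndrome position=0 → no error.

none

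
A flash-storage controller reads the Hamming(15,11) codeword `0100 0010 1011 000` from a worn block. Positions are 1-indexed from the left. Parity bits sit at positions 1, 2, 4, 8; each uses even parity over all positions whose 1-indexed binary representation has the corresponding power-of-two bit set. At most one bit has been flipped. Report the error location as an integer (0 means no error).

s1: b1⊕b3⊕b5⊕b7⊕b9⊕b11⊕b13⊕b15 = 0⊕0⊕0⊕1⊕1⊕1⊕0⊕0 = 1
s2: b2⊕b3⊕b6⊕b7⊕b10⊕b11⊕b14⊕b15 = 1⊕0⊕0⊕1⊕0⊕1⊕0⊕0 = 1
s4: b4⊕b5⊕b6⊕b7⊕b12⊕b13⊕b14⊕b15 = 0⊕0⊕0⊕1⊕1⊕0⊕0⊕0 = 0
s8: b8⊕b9⊕b10⊕b11⊕b12⊕b13⊕b14⊕b15 = 0⊕1⊕0⊕1⊕1⊕0⊕0⊕0 = 1
Syndrome (s8...s1) = 1011 → position 11.

11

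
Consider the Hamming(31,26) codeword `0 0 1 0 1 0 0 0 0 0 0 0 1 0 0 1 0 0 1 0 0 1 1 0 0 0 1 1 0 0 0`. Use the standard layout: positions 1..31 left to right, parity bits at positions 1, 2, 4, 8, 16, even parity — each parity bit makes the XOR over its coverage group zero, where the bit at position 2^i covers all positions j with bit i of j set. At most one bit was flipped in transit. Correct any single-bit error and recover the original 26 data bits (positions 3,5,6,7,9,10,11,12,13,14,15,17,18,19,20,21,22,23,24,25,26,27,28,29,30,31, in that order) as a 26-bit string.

11000000110001001100011000

s1: b1⊕b3⊕b5⊕b7⊕b9⊕b11⊕b13⊕b15⊕b17⊕b19⊕b21⊕b23⊕b25⊕b27⊕b29⊕b31 = 0⊕1⊕1⊕0⊕0⊕0⊕1⊕0⊕0⊕1⊕0⊕1⊕0⊕1⊕0⊕0 = 0
s2: b2⊕b3⊕b6⊕b7⊕b10⊕b11⊕b14⊕b15⊕b18⊕b19⊕b22⊕b23⊕b26⊕b27⊕b30⊕b31 = 0⊕1⊕0⊕0⊕0⊕0⊕0⊕0⊕0⊕1⊕1⊕1⊕0⊕1⊕0⊕0 = 1
s4: b4⊕b5⊕b6⊕b7⊕b12⊕b13⊕b14⊕b15⊕b20⊕b21⊕b22⊕b23⊕b28⊕b29⊕b30⊕b31 = 0⊕1⊕0⊕0⊕0⊕1⊕0⊕0⊕0⊕0⊕1⊕1⊕1⊕0⊕0⊕0 = 1
s8: b8⊕b9⊕b10⊕b11⊕b12⊕b13⊕b14⊕b15⊕b24⊕b25⊕b26⊕b27⊕b28⊕b29⊕b30⊕b31 = 0⊕0⊕0⊕0⊕0⊕1⊕0⊕0⊕0⊕0⊕0⊕1⊕1⊕0⊕0⊕0 = 1
s16: b16⊕b17⊕b18⊕b19⊕b20⊕b21⊕b22⊕b23⊕b24⊕b25⊕b26⊕b27⊕b28⊕b29⊕b30⊕b31 = 1⊕0⊕0⊕1⊕0⊕0⊕1⊕1⊕0⊕0⊕0⊕1⊕1⊕0⊕0⊕0 = 0
Syndrome (s16...s1) = 01110 → position 14.
Flip bit 14: corrected codeword = 0010100000001101001001100011000
Data bits at positions 3,5,6,7,9,10,11,12,13,14,15,17,18,19,20,21,22,23,24,25,26,27,28,29,30,31: 11000000110001001100011000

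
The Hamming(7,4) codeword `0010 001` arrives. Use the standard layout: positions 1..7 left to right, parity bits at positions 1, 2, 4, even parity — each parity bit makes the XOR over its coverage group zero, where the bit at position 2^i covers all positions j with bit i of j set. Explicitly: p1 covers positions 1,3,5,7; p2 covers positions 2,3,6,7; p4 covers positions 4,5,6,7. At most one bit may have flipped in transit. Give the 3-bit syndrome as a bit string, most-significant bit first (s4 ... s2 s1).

s1: b1⊕b3⊕b5⊕b7 = 0⊕1⊕0⊕1 = 0
s2: b2⊕b3⊕b6⊕b7 = 0⊕1⊕0⊕1 = 0
s4: b4⊕b5⊕b6⊕b7 = 0⊕0⊕0⊕1 = 1
Syndrome (s4...s1) = 100 → position 4.

100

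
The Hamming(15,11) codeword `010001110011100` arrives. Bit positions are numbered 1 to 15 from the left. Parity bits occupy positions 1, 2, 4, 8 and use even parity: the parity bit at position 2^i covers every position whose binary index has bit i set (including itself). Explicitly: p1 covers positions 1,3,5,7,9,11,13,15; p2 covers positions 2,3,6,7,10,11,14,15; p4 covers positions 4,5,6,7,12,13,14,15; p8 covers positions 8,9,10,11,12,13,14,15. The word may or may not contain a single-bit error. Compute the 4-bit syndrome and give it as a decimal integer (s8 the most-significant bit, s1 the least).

1

s1: b1⊕b3⊕b5⊕b7⊕b9⊕b11⊕b13⊕b15 = 0⊕0⊕0⊕1⊕0⊕1⊕1⊕0 = 1
s2: b2⊕b3⊕b6⊕b7⊕b10⊕b11⊕b14⊕b15 = 1⊕0⊕1⊕1⊕0⊕1⊕0⊕0 = 0
s4: b4⊕b5⊕b6⊕b7⊕b12⊕b13⊕b14⊕b15 = 0⊕0⊕1⊕1⊕1⊕1⊕0⊕0 = 0
s8: b8⊕b9⊕b10⊕b11⊕b12⊕b13⊕b14⊕b15 = 1⊕0⊕0⊕1⊕1⊕1⊕0⊕0 = 0
Syndrome (s8...s1) = 0001 → position 1.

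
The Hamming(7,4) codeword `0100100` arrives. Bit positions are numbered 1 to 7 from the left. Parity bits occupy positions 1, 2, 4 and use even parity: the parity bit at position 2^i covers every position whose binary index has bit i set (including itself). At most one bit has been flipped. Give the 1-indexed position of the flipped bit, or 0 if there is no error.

s1: b1⊕b3⊕b5⊕b7 = 0⊕0⊕1⊕0 = 1
s2: b2⊕b3⊕b6⊕b7 = 1⊕0⊕0⊕0 = 1
s4: b4⊕b5⊕b6⊕b7 = 0⊕1⊕0⊕0 = 1
Syndrome (s4...s1) = 111 → position 7.

7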